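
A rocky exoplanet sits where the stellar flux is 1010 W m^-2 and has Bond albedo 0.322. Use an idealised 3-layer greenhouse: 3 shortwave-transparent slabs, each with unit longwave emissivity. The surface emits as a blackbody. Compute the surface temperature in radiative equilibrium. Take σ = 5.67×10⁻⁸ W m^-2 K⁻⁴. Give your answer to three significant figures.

Top-of-atmosphere balance: σT_e⁴ = S(1−α)/4 = 171.2 W m^-2 → T_e = 234.4 K.
For an N-layer opaque stack, T_s⁴ = (N+1)T_e⁴, hence T_s = (4)^(1/4)×234.4 K = 331.5 K.

332 kelvin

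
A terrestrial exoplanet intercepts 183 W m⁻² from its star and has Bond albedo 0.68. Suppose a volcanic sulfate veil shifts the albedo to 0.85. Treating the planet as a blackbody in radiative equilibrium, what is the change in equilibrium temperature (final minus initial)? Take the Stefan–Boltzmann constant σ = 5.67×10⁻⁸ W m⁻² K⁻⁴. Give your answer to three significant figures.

-21.9 K

With α = 0.68, T₁ = 126.8 K.
With α = 0.85, T₂ = 104.9 K.
Change: 104.9 − 126.8 = -21.87 K.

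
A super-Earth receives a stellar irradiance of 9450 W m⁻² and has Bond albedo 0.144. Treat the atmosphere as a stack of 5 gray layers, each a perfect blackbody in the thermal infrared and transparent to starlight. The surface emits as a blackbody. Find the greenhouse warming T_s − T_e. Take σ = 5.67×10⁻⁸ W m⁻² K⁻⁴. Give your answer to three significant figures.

Top-of-atmosphere balance: σT_e⁴ = S(1−α)/4 = 2022 W m⁻² → T_e = 434.6 K.
T_s = (N+1)^(1/4)·T_e = 680.1 K.
Warming: T_s − T_e = 245.6 K.

246 K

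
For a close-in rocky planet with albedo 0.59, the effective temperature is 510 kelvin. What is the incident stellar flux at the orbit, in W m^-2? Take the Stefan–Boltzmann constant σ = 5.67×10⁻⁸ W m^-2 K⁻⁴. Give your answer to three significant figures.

From S(1−α)/4 = σT⁴: S = 4σT⁴/(1−α).
The emitted flux is σT⁴ = 3836 W m^-2.
S = 4·3836/0.41 = 37420 W m^-2.

37400 W m^-2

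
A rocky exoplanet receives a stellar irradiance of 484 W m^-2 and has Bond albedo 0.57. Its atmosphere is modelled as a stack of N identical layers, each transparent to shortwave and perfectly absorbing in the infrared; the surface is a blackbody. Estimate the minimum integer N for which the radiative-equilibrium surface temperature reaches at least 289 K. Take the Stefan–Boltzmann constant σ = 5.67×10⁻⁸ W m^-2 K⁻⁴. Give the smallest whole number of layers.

7

Top-of-atmosphere balance: σT_e⁴ = S(1−α)/4 = 52.03 W m^-2 → T_e = 174.0 K.
Since T_s⁴ = (N+1)T_e⁴, we need N ≥ (T_s/T_e)⁴ − 1 = 6.602.
Rounding up, N = 7.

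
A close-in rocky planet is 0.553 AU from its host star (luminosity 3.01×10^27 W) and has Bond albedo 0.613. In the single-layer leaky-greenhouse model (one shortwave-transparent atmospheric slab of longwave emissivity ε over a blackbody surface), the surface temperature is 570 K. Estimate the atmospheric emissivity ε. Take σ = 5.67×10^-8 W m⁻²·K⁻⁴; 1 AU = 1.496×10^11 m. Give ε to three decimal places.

Orbital distance: d = 0.553 AU = 8.273×10^10 m.
S = L/(4πd²) = 35000 W m⁻².
Effective temperature: T_e = [S(1−α)/(4σ)]^(1/4) = 494.3 K.
Since (2−ε)/2 = (T_e/T_s)⁴ = 0.5657, ε = 0.8685.

0.869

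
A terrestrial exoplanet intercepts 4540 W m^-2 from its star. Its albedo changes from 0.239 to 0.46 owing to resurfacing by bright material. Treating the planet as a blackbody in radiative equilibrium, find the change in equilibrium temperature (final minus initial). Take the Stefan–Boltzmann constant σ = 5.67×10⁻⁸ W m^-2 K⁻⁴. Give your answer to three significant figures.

-28.9 K

Initial: T₁ = [S(1−0.239)/(4σ)]^(1/4) = 351.3 K.
Final:   T₂ = [S(1−0.46)/(4σ)]^(1/4) = 322.4 K.
ΔT = T₂ − T₁ = -28.88 K.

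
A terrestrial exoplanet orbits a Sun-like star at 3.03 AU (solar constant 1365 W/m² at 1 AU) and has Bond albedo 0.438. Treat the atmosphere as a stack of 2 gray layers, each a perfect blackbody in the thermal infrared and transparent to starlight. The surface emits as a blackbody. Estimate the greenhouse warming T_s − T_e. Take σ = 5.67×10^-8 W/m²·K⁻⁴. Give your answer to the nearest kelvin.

44 K

By the inverse-square law, S = 1365/3.03² = 148.7 W/m².
Top-of-atmosphere balance: σT_e⁴ = S(1−α)/4 = 20.89 W/m² → T_e = 138.5 K.
Surface: T_s = (3)^¼·T_e = 182.3 K.
So the greenhouse effect raises the surface by 182.3 − 138.5 = 43.79 K.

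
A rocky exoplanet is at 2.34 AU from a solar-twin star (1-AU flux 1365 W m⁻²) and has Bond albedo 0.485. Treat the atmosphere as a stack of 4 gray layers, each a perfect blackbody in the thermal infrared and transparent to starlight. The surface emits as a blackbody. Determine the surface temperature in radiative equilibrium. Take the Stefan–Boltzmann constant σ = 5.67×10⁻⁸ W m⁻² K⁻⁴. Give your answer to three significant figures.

231 K

Flux at the orbit: S = 1365/(2.34)² = 249.3 W m⁻².
Top-of-atmosphere balance: σT_e⁴ = S(1−α)/4 = 32.10 W m⁻² → T_e = 154.2 K.
With N = 4 opaque layers, T_s = (N+1)^(1/4)·T_e = 5^(1/4)·154.2 = 230.7 K.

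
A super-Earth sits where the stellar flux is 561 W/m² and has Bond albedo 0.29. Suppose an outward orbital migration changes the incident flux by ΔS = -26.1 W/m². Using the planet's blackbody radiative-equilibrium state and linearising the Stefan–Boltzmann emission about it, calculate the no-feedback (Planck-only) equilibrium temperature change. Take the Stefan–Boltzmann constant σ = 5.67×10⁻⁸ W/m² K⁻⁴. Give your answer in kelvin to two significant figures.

Unperturbed T_e = [561.0·(1−0.29)/(4σ)]^¼ = 204.7 K.
Only a fraction (1−α) is absorbed and it's spread over 4πR², so ΔF = (1−α)ΔS/4 = -4.633 W/m².
The Planck feedback parameter is 4σT_e³ = 1.946 W/m²/K.
ΔT₀ = ΔF/λ_P = -4.633/1.946 = -2.38 K.

-2.4 kelvin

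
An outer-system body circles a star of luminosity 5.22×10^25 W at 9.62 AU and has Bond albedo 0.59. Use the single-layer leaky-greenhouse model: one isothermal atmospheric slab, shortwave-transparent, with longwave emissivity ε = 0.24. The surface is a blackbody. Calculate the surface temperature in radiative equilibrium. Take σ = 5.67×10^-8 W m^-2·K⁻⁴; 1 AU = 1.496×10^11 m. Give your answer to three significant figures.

45.1 K

Orbital distance: d = 9.62 AU = 1.439×10^12 m.
S = L/(4πd²) = 2.006 W m^-2.
At the top of the atmosphere, σT_e⁴ = S(1−α)/4 = 0.2056 W m^-2, giving T_e = 43.64 K.
The surface balance (absorbed SW + ε·downward IR = σT_s⁴) with T_a⁴ = T_s⁴/2 reduces to T_s = T_e·[2/(2−ε)]^¼ = 45.05 K.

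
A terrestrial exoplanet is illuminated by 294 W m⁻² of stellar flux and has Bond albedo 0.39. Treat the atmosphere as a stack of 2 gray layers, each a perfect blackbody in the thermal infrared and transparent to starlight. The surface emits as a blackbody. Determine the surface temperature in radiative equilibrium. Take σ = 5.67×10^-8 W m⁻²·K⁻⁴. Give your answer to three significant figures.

221 K

Top-of-atmosphere balance: σT_e⁴ = S(1−α)/4 = 44.84 W m⁻² → T_e = 167.7 K.
With N = 2 opaque layers, T_s = (N+1)^(1/4)·T_e = 3^(1/4)·167.7 = 220.7 K.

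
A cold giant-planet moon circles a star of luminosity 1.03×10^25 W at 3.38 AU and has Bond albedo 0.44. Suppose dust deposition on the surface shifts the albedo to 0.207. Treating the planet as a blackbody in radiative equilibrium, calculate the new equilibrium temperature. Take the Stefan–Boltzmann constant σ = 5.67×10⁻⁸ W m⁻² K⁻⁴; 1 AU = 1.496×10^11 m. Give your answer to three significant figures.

d = 3.38 × 1.496×10^11 m = 5.056×10^11 m.
S = L/(4πd²) = 3.206 W m⁻².
With the new albedo, S(1−α₂)/4 = 0.6355 W m⁻², so T₂ = 57.86 K.

57.9 K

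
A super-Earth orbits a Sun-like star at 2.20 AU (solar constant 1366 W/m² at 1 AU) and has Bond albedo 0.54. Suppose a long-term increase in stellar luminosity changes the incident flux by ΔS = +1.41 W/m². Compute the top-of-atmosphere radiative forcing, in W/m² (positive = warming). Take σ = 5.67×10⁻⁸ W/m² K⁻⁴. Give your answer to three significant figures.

Irradiance scales as 1/d², so S = 1366 W/m² × (1/2.20)² = 282.2 W/m².
Only a fraction (1−α) is absorbed and it's spread over 4πR², so ΔF = (1−α)ΔS/4 = 0.1621 W/m².

0.162 W/m²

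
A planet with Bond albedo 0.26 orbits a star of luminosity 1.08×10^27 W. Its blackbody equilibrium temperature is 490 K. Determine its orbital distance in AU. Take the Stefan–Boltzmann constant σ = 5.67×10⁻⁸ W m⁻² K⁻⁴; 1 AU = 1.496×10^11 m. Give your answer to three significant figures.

0.466 AU

Required flux: S = 4σT⁴/(1−α) = 17670 W m⁻².
S = L/(4πd²) → d = √(L/4πS) = √(1.08×10^27/(4π·17670)) = 6.974×10^10 m = 0.4662 AU.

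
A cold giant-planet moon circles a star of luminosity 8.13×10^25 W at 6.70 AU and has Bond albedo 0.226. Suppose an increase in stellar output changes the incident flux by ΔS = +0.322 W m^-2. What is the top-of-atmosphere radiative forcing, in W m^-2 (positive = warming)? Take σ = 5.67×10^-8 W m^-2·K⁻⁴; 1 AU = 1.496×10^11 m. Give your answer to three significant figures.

Orbital distance: d = 6.70 AU = 1.002×10^12 m.
S = L/(4πd²) = 6.440 W m^-2.
Only a fraction (1−α) is absorbed and it's spread over 4πR², so ΔF = (1−α)ΔS/4 = 0.06231 W m^-2.

0.0623 W m^-2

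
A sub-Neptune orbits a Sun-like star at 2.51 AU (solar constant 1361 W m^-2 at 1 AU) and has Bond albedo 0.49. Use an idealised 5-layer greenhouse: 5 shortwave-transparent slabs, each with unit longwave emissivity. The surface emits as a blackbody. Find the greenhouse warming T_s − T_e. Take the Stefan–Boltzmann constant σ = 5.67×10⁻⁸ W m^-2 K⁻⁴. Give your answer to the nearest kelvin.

84 kelvin

Flux at the orbit: S = 1361/(2.51)² = 216.0 W m^-2.
Top-of-atmosphere balance: σT_e⁴ = S(1−α)/4 = 27.54 W m^-2 → T_e = 148.5 K.
T_s = (N+1)^(1/4)·T_e = 232.4 K.
So the greenhouse effect raises the surface by 232.4 − 148.5 = 83.89 K.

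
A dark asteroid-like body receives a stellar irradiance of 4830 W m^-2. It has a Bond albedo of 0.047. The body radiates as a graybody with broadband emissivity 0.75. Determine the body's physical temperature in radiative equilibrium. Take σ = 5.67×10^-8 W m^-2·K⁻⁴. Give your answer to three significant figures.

406 kelvin

Absorbed flux (global mean): S(1−α)/4 = 4830·0.953/4 = 1151 W m^-2.
Equating to εσT⁴ with ε = 0.75: T = (1151/0.75σ)^(1/4) = 405.6 K.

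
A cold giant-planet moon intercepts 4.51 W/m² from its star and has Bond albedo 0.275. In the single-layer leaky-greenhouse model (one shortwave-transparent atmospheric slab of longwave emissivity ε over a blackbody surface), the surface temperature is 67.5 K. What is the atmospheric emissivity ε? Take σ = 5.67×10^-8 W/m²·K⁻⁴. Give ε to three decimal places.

0.611

Effective temperature: T_e = [S(1−α)/(4σ)]^(1/4) = 61.62 K.
Inverting T_s⁴ = 2T_e⁴/(2−ε): (T_e/T_s)⁴ = 0.6945, so ε = 2(1 − 0.6945) = 0.6111.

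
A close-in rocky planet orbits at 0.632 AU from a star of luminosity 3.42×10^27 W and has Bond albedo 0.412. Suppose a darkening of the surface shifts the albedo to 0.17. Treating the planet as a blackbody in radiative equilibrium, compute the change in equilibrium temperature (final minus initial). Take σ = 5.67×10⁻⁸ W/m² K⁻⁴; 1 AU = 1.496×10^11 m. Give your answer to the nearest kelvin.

48 K

Orbital distance: d = 0.632 AU = 9.455×10^10 m.
S = L/(4πd²) = 30450 W/m².
Initial: T₁ = [S(1−0.412)/(4σ)]^(1/4) = 530.0 K.
Final:   T₂ = [S(1−0.17)/(4σ)]^(1/4) = 577.7 K.
Change: 577.7 − 530.0 = 47.70 K.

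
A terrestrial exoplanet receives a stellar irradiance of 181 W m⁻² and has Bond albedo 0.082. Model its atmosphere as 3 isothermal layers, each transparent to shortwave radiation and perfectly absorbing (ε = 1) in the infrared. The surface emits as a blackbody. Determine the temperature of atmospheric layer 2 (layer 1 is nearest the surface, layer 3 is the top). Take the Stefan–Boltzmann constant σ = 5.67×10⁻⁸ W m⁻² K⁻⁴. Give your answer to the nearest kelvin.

Top-of-atmosphere balance: σT_e⁴ = S(1−α)/4 = 41.54 W m⁻² → T_e = 164.5 K.
Each opaque layer satisfies 2T_j⁴ = T_{j−1}⁴ + T_{j+1}⁴, giving T_k⁴ = (N+1−k)T_e⁴.
T_2 = (2)^(1/4)·164.5 = 195.6 K.

196 K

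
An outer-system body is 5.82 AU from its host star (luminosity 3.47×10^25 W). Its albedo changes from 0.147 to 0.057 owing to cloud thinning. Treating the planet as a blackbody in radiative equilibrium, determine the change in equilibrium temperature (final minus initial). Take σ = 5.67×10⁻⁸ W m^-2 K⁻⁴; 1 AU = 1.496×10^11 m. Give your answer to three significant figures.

1.54 kelvin

Orbital distance: d = 5.82 AU = 8.707×10^11 m.
Spreading L over a sphere of radius d: S = 3.47×10^25/(4π·8.71×10^11²) = 3.643 W m^-2.
Initial: T₁ = [S(1−0.147)/(4σ)]^(1/4) = 60.84 K.
After:  T₂ = [3.643·0.943/(4σ)]^(1/4) = 62.38 K.
ΔT = T₂ − T₁ = 1.545 K.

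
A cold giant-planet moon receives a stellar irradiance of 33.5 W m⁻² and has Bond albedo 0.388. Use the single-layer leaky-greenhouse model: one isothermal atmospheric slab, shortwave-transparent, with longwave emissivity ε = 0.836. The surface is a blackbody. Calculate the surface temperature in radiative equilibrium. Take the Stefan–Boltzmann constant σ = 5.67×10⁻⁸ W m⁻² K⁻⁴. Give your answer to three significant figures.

The planet radiates to space at T_e = [S(1−α)/(4σ)]^(1/4) = 97.51 K.
For a single slab of emissivity ε, T_s⁴ = 2T_e⁴/(2−ε); thus T_s = 97.51·(1.718)^(1/4) = 111.6 K.

112 K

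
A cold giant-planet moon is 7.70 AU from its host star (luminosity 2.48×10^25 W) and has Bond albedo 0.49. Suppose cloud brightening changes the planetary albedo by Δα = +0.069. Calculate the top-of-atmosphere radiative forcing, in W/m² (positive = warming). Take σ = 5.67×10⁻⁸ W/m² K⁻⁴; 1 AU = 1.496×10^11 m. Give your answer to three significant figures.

d = 7.70 × 1.496×10^11 m = 1.152×10^12 m.
S = L/(4πd²) = 1.487 W/m².
ΔF = −(S/4)Δα = −(1.487/4)×(+0.069) = -0.02566 W/m².

-0.0257 W/m²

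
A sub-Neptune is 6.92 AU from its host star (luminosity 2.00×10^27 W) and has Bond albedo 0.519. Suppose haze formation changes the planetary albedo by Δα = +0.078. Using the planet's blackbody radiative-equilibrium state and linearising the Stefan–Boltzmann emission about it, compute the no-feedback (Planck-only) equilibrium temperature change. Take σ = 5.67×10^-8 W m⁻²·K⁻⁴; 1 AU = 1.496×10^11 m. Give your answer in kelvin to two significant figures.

d = 6.92 × 1.496×10^11 m = 1.035×10^12 m.
Flux at the orbit: S = L/(4πd²) = 2.00×10^27/(4π·(1.04×10^12)²) = 148.5 W m⁻².
Reference equilibrium: T_e = [S(1−α)/(4σ)]^(1/4) = 133.2 K.
The change in absorbed flux is Δ[S(1−α)/4] = −SΔα/4 = -2.896 W m⁻².
Linearising σT⁴ gives d(σT⁴)/dT = 4σT_e³ = 0.5362 W m⁻² per K.
ΔT₀ = ΔF/λ_P = -2.896/0.5362 = -5.40 K.

-5.4 kelvin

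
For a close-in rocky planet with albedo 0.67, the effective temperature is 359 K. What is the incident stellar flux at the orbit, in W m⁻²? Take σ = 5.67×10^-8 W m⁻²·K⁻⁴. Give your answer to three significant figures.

From S(1−α)/4 = σT⁴: S = 4σT⁴/(1−α).
The emitted flux is σT⁴ = 941.8 W m⁻².
So S = 4×941.8/(1−0.67) = 11420 W m⁻².

11400 W m⁻²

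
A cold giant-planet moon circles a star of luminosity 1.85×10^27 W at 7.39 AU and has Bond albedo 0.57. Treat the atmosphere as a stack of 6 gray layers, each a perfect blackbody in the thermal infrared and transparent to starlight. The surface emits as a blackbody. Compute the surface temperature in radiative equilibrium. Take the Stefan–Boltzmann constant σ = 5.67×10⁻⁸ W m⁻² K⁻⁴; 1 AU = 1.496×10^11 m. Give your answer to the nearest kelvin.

200 K

d = 7.39 × 1.496×10^11 m = 1.106×10^12 m.
S = L/(4πd²) = 120.5 W m⁻².
The effective emission temperature is T_e = [S(1−α)/(4σ)]^¼ = 122.9 K.
For an N-layer opaque stack, T_s⁴ = (N+1)T_e⁴, hence T_s = (7)^(1/4)×122.9 K = 200.0 K.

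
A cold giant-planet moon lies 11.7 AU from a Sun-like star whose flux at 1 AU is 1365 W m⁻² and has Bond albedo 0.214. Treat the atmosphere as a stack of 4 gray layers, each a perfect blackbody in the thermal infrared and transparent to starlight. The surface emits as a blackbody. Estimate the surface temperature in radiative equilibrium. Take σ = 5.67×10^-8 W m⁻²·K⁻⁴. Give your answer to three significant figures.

115 K

Flux at the orbit: S = 1365/(11.7)² = 9.972 W m⁻².
Top-of-atmosphere balance: σT_e⁴ = S(1−α)/4 = 1.959 W m⁻² → T_e = 76.67 K.
Layer-by-layer balance gives σT_s⁴ = (N+1)σT_e⁴, so T_s = 5^¼·76.67 = 114.7 K.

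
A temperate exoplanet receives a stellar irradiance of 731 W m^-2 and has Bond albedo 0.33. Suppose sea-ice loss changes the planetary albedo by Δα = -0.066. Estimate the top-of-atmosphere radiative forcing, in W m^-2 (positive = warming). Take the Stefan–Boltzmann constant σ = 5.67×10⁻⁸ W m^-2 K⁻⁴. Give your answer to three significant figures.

12.1 W m^-2

The change in absorbed flux is Δ[S(1−α)/4] = −SΔα/4 = 12.06 W m^-2.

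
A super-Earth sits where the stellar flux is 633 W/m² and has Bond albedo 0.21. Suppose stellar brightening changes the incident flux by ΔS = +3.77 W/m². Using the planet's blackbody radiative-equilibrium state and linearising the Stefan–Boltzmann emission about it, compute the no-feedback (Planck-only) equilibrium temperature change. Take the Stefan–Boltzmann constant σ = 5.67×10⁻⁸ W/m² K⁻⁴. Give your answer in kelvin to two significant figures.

The baseline emission temperature is T_e = 216.7 K.
ΔF = Δ[S(1−α)]/4 = (1−0.21)·+3.77/4 = 0.7446 W/m².
Planck response: λ_P = 4σT_e³ = 4·5.67×10⁻⁸·(216.7)³ = 2.308 W/m²/K.
So ΔT₀ = 0.7446/2.308 = 0.323 K.

0.32 K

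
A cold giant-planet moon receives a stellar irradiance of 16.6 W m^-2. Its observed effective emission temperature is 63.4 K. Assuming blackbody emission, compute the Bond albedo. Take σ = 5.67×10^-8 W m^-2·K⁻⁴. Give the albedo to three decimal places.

Rearranging the radiative balance, α = 1 − 4σT⁴/S.
4σT⁴ = 4·5.67×10⁻⁸·(63.4)⁴ = 3.664 W m^-2.
Hence α = 1 − 3.664/16.60 = 0.7793.

0.779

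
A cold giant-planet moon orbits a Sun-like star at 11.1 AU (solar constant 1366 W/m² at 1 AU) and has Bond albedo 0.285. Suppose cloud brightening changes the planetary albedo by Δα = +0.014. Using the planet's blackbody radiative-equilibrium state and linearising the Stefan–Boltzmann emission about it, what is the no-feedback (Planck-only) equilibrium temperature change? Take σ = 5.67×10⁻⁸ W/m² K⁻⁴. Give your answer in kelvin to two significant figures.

Flux at the orbit: S = 1366/(11.1)² = 11.09 W/m².
Unperturbed T_e = [11.09·(1−0.285)/(4σ)]^¼ = 76.89 K.
ΔF = −(S/4)Δα = −(11.09/4)×(+0.014) = -0.03880 W/m².
The Planck feedback parameter is 4σT_e³ = 0.1031 W/m²/K.
ΔT₀ = ΔF/λ_P = -0.03880/0.1031 = -0.376 K.

-0.38 K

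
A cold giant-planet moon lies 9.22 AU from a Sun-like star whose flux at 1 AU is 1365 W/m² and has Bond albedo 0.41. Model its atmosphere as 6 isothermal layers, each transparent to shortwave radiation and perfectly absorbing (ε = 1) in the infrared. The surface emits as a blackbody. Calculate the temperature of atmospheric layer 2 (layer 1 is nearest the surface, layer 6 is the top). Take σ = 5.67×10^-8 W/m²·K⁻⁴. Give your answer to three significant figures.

120 K

Flux at the orbit: S = 1365/(9.22)² = 16.06 W/m².
OLR = S(1−α)/4 = 2.368 W/m²; the top layer radiates at T_e = 80.39 K.
In the N-layer model, layer k (counted from the surface) has T_k = (N+1−k)^(1/4)·T_e.
T_2 = (5)^(1/4)·80.39 = 120.2 K.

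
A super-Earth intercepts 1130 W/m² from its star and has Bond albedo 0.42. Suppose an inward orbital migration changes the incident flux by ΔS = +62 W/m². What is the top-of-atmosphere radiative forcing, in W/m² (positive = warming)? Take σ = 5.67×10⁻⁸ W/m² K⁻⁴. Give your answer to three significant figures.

8.99 W/m²

Only a fraction (1−α) is absorbed and it's spread over 4πR², so ΔF = (1−α)ΔS/4 = 8.990 W/m².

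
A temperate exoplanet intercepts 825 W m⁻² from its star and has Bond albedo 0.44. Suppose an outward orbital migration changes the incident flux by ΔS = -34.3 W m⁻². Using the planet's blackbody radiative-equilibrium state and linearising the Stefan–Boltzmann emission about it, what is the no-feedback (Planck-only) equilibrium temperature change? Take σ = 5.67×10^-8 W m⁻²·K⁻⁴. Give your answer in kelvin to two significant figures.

Reference equilibrium: T_e = [S(1−α)/(4σ)]^(1/4) = 212.4 K.
Only a fraction (1−α) is absorbed and it's spread over 4πR², so ΔF = (1−α)ΔS/4 = -4.802 W m⁻².
The Planck feedback parameter is 4σT_e³ = 2.175 W m⁻²/K.
So ΔT₀ = -4.802/2.175 = -2.21 K.

-2.2 kelvin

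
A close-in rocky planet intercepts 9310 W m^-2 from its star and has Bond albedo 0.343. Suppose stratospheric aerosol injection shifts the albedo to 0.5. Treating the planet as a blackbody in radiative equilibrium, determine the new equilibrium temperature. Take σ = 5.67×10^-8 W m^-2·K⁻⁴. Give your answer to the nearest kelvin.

With the new albedo, S(1−α₂)/4 = 1164 W m^-2, so T₂ = 378.5 K.

379 K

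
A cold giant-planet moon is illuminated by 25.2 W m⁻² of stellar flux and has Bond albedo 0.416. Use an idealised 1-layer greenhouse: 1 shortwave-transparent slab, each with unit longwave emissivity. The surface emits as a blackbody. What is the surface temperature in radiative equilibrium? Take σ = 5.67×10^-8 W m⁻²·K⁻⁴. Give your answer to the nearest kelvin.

Top-of-atmosphere balance: σT_e⁴ = S(1−α)/4 = 3.679 W m⁻² → T_e = 89.75 K.
With N = 1 opaque layers, T_s = (N+1)^(1/4)·T_e = 2^(1/4)·89.75 = 106.7 K.

107 K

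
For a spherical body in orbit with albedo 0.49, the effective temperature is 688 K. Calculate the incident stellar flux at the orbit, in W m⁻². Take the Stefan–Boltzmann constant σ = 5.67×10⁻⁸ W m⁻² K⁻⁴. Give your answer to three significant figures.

Invert the energy balance for S: S = 4σT⁴/(1−α).
The emitted flux is σT⁴ = 12700 W m⁻².
S = 4·12700/0.51 = 99640 W m⁻².

99600 W m⁻²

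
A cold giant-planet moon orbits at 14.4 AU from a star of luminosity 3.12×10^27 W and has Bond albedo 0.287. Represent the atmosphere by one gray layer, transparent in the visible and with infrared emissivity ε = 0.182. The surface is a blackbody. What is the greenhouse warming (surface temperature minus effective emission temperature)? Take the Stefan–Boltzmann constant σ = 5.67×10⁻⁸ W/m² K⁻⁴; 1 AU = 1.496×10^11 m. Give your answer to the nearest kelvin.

3 K

Orbital distance: d = 14.4 AU = 2.154×10^12 m.
S = L/(4πd²) = 53.50 W/m².
The planet radiates to space at T_e = [S(1−α)/(4σ)]^(1/4) = 113.9 K.
Surface balance with a leaky layer gives σT_s⁴ = σT_e⁴·2/(2−ε), so T_s = T_e·[2/(2−0.182)]^(1/4) = 116.6 K.
Greenhouse warming: T_s − T_e = 2.749 K.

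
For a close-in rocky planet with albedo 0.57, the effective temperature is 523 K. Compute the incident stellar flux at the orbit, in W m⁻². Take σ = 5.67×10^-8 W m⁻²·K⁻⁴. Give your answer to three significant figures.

39500 W m⁻²

Invert the energy balance for S: S = 4σT⁴/(1−α).
σT⁴ = 5.67×10⁻⁸·(523)⁴ = 4242 W m⁻².
So S = 4×4242/(1−0.57) = 39460 W m⁻².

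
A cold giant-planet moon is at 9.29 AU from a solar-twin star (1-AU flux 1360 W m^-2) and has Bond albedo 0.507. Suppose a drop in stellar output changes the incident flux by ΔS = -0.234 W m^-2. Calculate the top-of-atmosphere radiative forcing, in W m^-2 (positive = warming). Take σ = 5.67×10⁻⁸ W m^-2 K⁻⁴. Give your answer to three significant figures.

By the inverse-square law, S = 1360/9.29² = 15.76 W m^-2.
TOA radiative forcing: ΔF = (1−α)ΔS/4 = 0.493·(-0.234)/4 = -0.02884 W m^-2.

-0.0288 W m^-2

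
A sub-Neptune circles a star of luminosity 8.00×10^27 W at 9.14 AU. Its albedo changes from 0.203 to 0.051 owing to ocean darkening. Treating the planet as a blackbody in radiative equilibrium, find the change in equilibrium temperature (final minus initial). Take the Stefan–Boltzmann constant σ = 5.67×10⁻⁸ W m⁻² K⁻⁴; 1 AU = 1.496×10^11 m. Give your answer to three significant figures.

8.30 K

Orbital distance: d = 9.14 AU = 1.367×10^12 m.
S = L/(4πd²) = 340.5 W m⁻².
Initial: T₁ = [S(1−0.203)/(4σ)]^(1/4) = 186.0 K.
With α = 0.051, T₂ = 194.3 K.
ΔT = T₂ − T₁ = 8.296 K.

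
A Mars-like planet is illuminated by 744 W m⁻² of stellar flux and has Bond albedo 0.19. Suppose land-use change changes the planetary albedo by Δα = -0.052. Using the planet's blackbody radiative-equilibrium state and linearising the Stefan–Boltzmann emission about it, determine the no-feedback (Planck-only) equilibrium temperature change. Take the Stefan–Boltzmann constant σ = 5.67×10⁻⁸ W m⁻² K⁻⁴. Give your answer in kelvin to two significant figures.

3.6 kelvin

Unperturbed T_e = [744.0·(1−0.19)/(4σ)]^¼ = 227.0 K.
ΔF = −(S/4)Δα = −(744.0/4)×(-0.052) = 9.672 W m⁻².
The Planck feedback parameter is 4σT_e³ = 2.654 W m⁻²/K.
So ΔT₀ = 9.672/2.654 = 3.64 K.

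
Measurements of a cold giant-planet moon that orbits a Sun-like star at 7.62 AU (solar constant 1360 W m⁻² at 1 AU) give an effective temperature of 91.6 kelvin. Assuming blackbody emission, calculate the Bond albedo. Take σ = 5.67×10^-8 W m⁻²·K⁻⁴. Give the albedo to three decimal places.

Flux at the orbit: S = 1360/(7.62)² = 23.42 W m⁻².
Energy balance: S(1−α)/4 = σT⁴, so 1−α = 4σT⁴/S.
4σT⁴ = 4·5.67×10⁻⁸·(91.6)⁴ = 15.97 W m⁻².
1−α = 15.97/23.42 = 0.6817, so α = 0.3183.

0.318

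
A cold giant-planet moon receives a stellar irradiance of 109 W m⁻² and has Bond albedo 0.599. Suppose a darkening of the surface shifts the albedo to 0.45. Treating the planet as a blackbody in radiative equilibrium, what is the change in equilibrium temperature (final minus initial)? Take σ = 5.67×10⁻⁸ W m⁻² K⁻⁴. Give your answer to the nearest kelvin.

Initial: T₁ = [S(1−0.599)/(4σ)]^(1/4) = 117.8 K.
Final:   T₂ = [S(1−0.45)/(4σ)]^(1/4) = 127.5 K.
Change: 127.5 − 117.8 = 9.684 K.

10 kelvin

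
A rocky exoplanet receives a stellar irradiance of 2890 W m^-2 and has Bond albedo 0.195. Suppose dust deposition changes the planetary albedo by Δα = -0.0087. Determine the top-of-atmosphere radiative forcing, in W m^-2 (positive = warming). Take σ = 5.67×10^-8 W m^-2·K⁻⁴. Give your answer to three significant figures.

TOA radiative forcing: ΔF = −S·Δα/4 = −2890·(-0.0087)/4 = 6.286 W m^-2.

6.29 W m^-2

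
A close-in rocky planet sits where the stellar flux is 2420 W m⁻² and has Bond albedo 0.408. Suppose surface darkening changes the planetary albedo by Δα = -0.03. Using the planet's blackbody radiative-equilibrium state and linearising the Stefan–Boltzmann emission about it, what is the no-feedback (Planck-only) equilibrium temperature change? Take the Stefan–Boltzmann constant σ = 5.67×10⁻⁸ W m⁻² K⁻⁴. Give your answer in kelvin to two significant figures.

The baseline emission temperature is T_e = 281.9 K.
ΔF = −(S/4)Δα = −(2420/4)×(-0.03) = 18.15 W m⁻².
Planck response: λ_P = 4σT_e³ = 4·5.67×10⁻⁸·(281.9)³ = 5.082 W m⁻²/K.
Hence the no-feedback warming is ΔF/(4σT_e³) = 3.57 K.

3.6 K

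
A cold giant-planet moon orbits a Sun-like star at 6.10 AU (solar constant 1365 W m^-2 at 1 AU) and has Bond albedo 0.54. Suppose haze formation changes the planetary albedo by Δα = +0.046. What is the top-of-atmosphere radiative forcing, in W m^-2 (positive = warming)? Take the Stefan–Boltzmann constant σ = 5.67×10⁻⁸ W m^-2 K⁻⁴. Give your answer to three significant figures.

Irradiance scales as 1/d², so S = 1365 W m^-2 × (1/6.10)² = 36.68 W m^-2.
TOA radiative forcing: ΔF = −S·Δα/4 = −36.68·(+0.046)/4 = -0.4219 W m^-2.

-0.422 W m^-2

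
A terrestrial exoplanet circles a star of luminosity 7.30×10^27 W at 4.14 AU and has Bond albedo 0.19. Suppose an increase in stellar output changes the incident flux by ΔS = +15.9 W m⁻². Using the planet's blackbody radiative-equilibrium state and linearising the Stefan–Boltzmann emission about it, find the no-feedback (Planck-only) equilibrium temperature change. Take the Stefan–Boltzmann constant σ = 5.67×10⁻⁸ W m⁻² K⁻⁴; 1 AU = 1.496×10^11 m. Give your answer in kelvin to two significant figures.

0.71 kelvin

Orbital distance: d = 4.14 AU = 6.193×10^11 m.
S = L/(4πd²) = 1514 W m⁻².
Unperturbed T_e = [1514·(1−0.19)/(4σ)]^¼ = 271.2 K.
TOA radiative forcing: ΔF = (1−α)ΔS/4 = 0.81·(+15.9)/4 = 3.220 W m⁻².
Planck response: λ_P = 4σT_e³ = 4·5.67×10⁻⁸·(271.2)³ = 4.523 W m⁻²/K.
So ΔT₀ = 3.220/4.523 = 0.712 K.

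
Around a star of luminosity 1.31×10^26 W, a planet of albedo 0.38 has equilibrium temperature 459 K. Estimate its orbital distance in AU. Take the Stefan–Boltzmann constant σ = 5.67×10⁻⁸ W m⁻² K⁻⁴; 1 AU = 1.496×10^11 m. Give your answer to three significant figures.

Energy balance gives S = 4σT⁴/(1−α) = 16240 W m⁻².
From L = 4πd²S, d = √(1.31×10^26/(4π·16240)) = 2.534×10^10 m = 0.1694 AU.

0.169 AU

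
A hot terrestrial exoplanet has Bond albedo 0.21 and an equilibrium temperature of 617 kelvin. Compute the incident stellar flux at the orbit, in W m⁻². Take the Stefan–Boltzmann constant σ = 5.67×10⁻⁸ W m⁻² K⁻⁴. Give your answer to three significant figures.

From S(1−α)/4 = σT⁴: S = 4σT⁴/(1−α).
σT⁴ = 5.67×10⁻⁸·(617)⁴ = 8217 W m⁻².
So S = 4×8217/(1−0.21) = 41610 W m⁻².

41600 W m⁻²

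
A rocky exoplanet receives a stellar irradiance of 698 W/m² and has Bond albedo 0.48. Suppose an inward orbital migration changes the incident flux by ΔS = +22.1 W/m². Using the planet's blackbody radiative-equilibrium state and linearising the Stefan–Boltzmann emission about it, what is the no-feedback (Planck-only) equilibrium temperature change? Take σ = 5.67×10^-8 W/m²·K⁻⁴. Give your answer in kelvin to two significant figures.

Reference equilibrium: T_e = [S(1−α)/(4σ)]^(1/4) = 200.0 K.
ΔF = Δ[S(1−α)]/4 = (1−0.48)·+22.1/4 = 2.873 W/m².
Planck response: λ_P = 4σT_e³ = 4·5.67×10⁻⁸·(200.0)³ = 1.815 W/m²/K.
ΔT₀ = ΔF/λ_P = 2.873/1.815 = 1.58 K.

1.6 K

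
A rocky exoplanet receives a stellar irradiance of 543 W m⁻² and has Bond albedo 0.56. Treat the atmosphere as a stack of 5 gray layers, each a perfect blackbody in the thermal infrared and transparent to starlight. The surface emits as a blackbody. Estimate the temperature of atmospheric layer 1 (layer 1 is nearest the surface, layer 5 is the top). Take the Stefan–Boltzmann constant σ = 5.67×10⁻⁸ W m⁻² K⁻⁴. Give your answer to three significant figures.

269 K

The effective emission temperature is T_e = [S(1−α)/(4σ)]^¼ = 180.2 K.
The net upward flux σT_e⁴ is constant between every pair of levels, so T_k⁴ = (N+1−k)T_e⁴.
T_1 = (5)^(1/4)·180.2 = 269.4 K.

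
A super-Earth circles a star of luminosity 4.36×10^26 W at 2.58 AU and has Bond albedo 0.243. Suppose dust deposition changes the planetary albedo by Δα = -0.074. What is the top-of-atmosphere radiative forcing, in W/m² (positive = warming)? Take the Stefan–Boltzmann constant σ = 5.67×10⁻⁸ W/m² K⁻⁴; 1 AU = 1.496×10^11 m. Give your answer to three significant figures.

4.31 W/m²

Orbital distance: d = 2.58 AU = 3.860×10^11 m.
S = L/(4πd²) = 232.9 W/m².
The change in absorbed flux is Δ[S(1−α)/4] = −SΔα/4 = 4.309 W/m².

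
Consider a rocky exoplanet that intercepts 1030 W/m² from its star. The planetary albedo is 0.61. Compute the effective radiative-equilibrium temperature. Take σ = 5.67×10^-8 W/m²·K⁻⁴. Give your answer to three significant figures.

205 K

The planet absorbs (1−α)S over its disc πR² and re-emits over 4πR², so the mean absorbed flux is (1−0.61)·1030/4 = 100.4 W/m².
Balancing against σT⁴: T = (100.4/5.67×10⁻⁸)^(1/4) = 205.1 K.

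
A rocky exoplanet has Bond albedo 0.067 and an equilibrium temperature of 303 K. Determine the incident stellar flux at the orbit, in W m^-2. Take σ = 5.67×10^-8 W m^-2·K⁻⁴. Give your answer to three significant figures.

From S(1−α)/4 = σT⁴: S = 4σT⁴/(1−α).
σT⁴ = 5.67×10⁻⁸·(303)⁴ = 477.9 W m^-2.
S = 4·477.9/0.933 = 2049 W m^-2.

2050 W m^-2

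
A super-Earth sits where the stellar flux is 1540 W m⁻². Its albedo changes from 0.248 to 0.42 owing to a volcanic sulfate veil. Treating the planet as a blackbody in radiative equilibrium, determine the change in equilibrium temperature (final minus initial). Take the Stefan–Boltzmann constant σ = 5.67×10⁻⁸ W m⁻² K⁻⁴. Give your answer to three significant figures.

Before: T₁ = [1540·0.752/(4σ)]^(1/4) = 267.3 K.
Final:   T₂ = [S(1−0.42)/(4σ)]^(1/4) = 250.5 K.
Change: 250.5 − 267.3 = -16.80 K.

-16.8 K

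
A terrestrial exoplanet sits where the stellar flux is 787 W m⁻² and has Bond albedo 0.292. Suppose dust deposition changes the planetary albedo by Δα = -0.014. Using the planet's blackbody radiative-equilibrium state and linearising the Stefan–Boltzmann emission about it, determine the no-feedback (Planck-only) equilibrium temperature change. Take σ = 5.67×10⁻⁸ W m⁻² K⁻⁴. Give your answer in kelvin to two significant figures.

1.1 K

The baseline emission temperature is T_e = 222.6 K.
ΔF = −(S/4)Δα = −(787.0/4)×(-0.014) = 2.755 W m⁻².
Planck response: λ_P = 4σT_e³ = 4·5.67×10⁻⁸·(222.6)³ = 2.503 W m⁻²/K.
Hence the no-feedback warming is ΔF/(4σT_e³) = 1.10 K.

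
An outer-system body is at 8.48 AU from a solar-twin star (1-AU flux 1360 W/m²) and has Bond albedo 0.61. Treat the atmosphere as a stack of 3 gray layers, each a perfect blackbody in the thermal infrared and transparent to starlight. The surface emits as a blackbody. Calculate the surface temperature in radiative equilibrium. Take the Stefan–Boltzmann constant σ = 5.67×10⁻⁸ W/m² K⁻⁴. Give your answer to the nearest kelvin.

By the inverse-square law, S = 1360/8.48² = 18.91 W/m².
Top-of-atmosphere balance: σT_e⁴ = S(1−α)/4 = 1.844 W/m² → T_e = 75.52 K.
For an N-layer opaque stack, T_s⁴ = (N+1)T_e⁴, hence T_s = (4)^(1/4)×75.52 K = 106.8 K.

107 K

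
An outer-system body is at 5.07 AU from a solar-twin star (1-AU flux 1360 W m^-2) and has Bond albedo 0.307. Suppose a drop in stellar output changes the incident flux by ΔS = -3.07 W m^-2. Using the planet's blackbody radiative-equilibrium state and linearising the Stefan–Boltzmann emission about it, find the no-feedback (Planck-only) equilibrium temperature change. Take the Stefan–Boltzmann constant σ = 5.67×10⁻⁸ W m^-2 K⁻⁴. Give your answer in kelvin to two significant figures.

-1.6 K

Flux at the orbit: S = 1360/(5.07)² = 52.91 W m^-2.
The baseline emission temperature is T_e = 112.8 K.
Only a fraction (1−α) is absorbed and it's spread over 4πR², so ΔF = (1−α)ΔS/4 = -0.5319 W m^-2.
The Planck feedback parameter is 4σT_e³ = 0.3252 W m^-2/K.
So ΔT₀ = -0.5319/0.3252 = -1.64 K.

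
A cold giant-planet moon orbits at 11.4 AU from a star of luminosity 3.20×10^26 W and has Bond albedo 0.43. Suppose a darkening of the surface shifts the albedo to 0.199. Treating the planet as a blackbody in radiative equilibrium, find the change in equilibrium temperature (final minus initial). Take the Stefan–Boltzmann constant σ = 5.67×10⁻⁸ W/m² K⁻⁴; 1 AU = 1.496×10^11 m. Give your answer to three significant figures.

d = 11.4 × 1.496×10^11 m = 1.705×10^12 m.
Spreading L over a sphere of radius d: S = 3.20×10^26/(4π·1.71×10^12²) = 8.755 W/m².
Initial: T₁ = [S(1−0.43)/(4σ)]^(1/4) = 68.49 K.
After:  T₂ = [8.755·0.801/(4σ)]^(1/4) = 74.57 K.
ΔT = T₂ − T₁ = 6.080 K.

6.08 K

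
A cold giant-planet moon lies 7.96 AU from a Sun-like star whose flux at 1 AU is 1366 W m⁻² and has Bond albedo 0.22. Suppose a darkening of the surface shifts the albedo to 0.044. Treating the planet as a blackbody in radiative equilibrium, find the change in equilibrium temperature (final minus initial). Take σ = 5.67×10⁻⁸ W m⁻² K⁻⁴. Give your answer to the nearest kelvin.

By the inverse-square law, S = 1366/7.96² = 21.56 W m⁻².
Initial: T₁ = [S(1−0.22)/(4σ)]^(1/4) = 92.79 K.
After:  T₂ = [21.56·0.956/(4σ)]^(1/4) = 97.64 K.
Change: 97.64 − 92.79 = 4.842 K.

5 K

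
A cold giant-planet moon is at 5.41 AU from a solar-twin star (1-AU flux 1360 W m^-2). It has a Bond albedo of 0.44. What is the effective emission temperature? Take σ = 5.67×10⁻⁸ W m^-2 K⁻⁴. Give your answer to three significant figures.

103 kelvin

Flux at the orbit: S = 1360/(5.41)² = 46.47 W m^-2.
Averaging over the sphere, the absorbed flux is S(1−α)/4 = 6.505 W m^-2.
In equilibrium σT⁴ equals this, so T = 103.5 K.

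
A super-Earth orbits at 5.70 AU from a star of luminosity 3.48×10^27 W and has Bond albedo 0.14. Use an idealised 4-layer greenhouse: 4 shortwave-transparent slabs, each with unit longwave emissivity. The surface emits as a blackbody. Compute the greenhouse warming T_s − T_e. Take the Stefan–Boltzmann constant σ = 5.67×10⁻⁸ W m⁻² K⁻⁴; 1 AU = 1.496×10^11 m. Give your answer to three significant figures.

96.6 kelvin

d = 5.70 × 1.496×10^11 m = 8.527×10^11 m.
Flux at the orbit: S = L/(4πd²) = 3.48×10^27/(4π·(8.53×10^11)²) = 380.9 W m⁻².
OLR = S(1−α)/4 = 81.88 W m⁻²; the top layer radiates at T_e = 194.9 K.
Surface: T_s = (5)^¼·T_e = 291.5 K.
So the greenhouse effect raises the surface by 291.5 − 194.9 = 96.56 K.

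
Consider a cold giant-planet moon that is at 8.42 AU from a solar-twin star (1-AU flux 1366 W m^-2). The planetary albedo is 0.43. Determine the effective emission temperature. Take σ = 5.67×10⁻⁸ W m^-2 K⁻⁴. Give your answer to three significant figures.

83.4 K

By the inverse-square law, S = 1366/8.42² = 19.27 W m^-2.
Averaging over the sphere, the absorbed flux is S(1−α)/4 = 2.746 W m^-2.
Set σT⁴ = 2.746 → T = (2.746/σ)^(1/4) = 83.42 K.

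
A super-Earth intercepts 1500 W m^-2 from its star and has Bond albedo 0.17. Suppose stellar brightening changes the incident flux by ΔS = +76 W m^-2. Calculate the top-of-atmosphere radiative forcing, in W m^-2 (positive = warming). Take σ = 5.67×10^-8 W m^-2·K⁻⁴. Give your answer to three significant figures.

15.8 W m^-2

TOA radiative forcing: ΔF = (1−α)ΔS/4 = 0.83·(+76)/4 = 15.77 W m^-2.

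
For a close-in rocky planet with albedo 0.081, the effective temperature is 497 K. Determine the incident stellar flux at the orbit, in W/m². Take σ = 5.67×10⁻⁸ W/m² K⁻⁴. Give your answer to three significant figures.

15100 W/m²

Invert the energy balance for S: S = 4σT⁴/(1−α).
σT⁴ = 5.67×10⁻⁸·(497)⁴ = 3459 W/m².
S = 4·3459/0.919 = 15060 W/m².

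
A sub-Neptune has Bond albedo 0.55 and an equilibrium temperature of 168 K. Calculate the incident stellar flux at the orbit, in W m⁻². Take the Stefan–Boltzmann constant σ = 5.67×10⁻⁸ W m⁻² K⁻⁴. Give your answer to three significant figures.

Invert the energy balance for S: S = 4σT⁴/(1−α).
The emitted flux is σT⁴ = 45.17 W m⁻².
So S = 4×45.17/(1−0.55) = 401.5 W m⁻².

401 W m⁻²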